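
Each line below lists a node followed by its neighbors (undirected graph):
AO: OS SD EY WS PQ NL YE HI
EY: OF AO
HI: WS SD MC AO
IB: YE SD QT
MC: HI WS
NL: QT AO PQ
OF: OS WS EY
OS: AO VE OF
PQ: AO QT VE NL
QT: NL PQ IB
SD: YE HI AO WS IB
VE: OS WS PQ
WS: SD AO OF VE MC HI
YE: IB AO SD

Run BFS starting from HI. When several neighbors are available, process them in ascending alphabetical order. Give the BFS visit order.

HI -> AO -> MC -> SD -> WS -> EY -> NL -> OS -> PQ -> YE -> IB -> OF -> VE -> QT

Visit HI; enqueue AO, MC, SD, WS → queue [AO, MC, SD, WS]
Visit AO; enqueue EY, NL, OS, PQ, YE → queue [MC, SD, WS, EY, NL, OS, PQ, YE]
Visit MC → queue [SD, WS, EY, NL, OS, PQ, YE]
Visit SD; enqueue IB → queue [WS, EY, NL, OS, PQ, YE, IB]
Visit WS; enqueue OF, VE → queue [EY, NL, OS, PQ, YE, IB, OF, VE]
Visit EY → queue [NL, OS, PQ, YE, IB, OF, VE]
Visit NL; enqueue QT → queue [OS, PQ, YE, IB, OF, VE, QT]
Visit OS → queue [PQ, YE, IB, OF, VE, QT]
Visit PQ → queue [YE, IB, OF, VE, QT]
Visit YE → queue [IB, OF, VE, QT]
Visit IB → queue [OF, VE, QT]
Visit OF → queue [VE, QT]
Visit VE → queue [QT]
Visit QT → queue []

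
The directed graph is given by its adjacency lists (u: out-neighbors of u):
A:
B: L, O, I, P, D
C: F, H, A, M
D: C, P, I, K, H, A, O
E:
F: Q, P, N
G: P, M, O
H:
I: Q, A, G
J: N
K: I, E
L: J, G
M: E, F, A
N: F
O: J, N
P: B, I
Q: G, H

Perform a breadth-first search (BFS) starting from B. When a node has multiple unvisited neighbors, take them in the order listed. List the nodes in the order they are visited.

Visit B; enqueue L, O, I, P, D → queue [L, O, I, P, D]
Visit L; enqueue J, G → queue [O, I, P, D, J, G]
Visit O; enqueue N → queue [I, P, D, J, G, N]
Visit I; enqueue Q, A → queue [P, D, J, G, N, Q, A]
Visit P → queue [D, J, G, N, Q, A]
Visit D; enqueue C, K, H → queue [J, G, N, Q, A, C, K, H]
Visit J → queue [G, N, Q, A, C, K, H]
Visit G; enqueue M → queue [N, Q, A, C, K, H, M]
Visit N; enqueue F → queue [Q, A, C, K, H, M, F]
Visit Q → queue [A, C, K, H, M, F]
Visit A → queue [C, K, H, M, F]
Visit C → queue [K, H, M, F]
Visit K; enqueue E → queue [H, M, F, E]
Visit H → queue [M, F, E]
Visit M → queue [F, E]
Visit F → queue [E]
Visit E → queue []

B, L, O, I, P, D, J, G, N, Q, A, C, K, H, M, F, E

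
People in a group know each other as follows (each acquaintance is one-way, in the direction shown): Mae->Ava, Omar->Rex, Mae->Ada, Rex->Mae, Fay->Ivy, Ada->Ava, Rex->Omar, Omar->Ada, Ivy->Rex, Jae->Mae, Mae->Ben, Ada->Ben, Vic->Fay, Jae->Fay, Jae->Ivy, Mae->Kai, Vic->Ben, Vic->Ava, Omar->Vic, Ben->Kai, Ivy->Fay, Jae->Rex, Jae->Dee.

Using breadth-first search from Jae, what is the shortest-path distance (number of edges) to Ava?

Level 0: Jae
Level 1: Dee, Fay, Ivy, Mae, Rex
Level 2: Ada, Ava, Ben, Kai, Omar
Level 3: Vic
Ava first appears at level 2.

2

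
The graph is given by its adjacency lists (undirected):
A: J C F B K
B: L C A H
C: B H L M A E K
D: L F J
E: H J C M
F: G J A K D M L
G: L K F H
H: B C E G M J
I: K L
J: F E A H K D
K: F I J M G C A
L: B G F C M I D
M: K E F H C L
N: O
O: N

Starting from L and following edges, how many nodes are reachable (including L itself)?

BFS from L visits: L, M, I, G, F, D, C, B, K, H, E, J, A
Reachable nodes: 13 of 15 total.

13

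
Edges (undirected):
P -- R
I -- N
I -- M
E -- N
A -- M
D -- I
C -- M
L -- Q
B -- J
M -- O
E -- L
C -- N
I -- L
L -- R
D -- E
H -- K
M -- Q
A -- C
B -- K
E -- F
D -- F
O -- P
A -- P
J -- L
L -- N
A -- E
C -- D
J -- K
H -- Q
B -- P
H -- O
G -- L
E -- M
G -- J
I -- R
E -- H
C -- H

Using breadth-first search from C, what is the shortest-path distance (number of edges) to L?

Level 0: C
Level 1: A, D, H, M, N
Level 2: E, F, I, K, L, O, P, Q
Level 3: B, G, J, R
L first appears at level 2.

2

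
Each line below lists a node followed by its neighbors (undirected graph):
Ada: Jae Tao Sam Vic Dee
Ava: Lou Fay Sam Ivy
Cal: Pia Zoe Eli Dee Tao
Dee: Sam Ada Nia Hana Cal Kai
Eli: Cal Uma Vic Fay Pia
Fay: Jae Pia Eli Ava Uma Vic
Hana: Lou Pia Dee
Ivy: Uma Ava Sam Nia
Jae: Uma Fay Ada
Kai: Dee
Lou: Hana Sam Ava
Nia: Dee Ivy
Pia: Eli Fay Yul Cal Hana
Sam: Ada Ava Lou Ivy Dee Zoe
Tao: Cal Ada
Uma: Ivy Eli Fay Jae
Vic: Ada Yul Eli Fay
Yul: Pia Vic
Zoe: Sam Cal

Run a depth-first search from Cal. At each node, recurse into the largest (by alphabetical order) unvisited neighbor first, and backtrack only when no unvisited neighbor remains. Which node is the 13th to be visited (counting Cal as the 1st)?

Visit Cal
Cal → Zoe
Zoe → Sam
Sam → Lou
Lou → Hana
Hana → Pia
Pia → Yul
Yul → Vic
Vic → Fay
Fay → Uma
Uma → Jae
Jae → Ada
Ada → Tao
Ada → Dee
Dee → Nia
Nia → Ivy
Ivy → Ava
Dee → Kai
Uma → Eli

Visit order: Cal, Zoe, Sam, Lou, Hana, Pia, Yul, Vic, Fay, Uma, Jae, Ada, Tao, Dee, Nia, Ivy, Ava, Kai, Eli

Tao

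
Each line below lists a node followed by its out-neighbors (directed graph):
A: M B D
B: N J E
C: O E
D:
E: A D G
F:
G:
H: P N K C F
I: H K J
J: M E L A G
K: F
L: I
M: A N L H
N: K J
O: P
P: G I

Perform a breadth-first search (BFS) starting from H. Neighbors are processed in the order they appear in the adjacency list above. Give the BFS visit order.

Visit H; enqueue P, N, K, C, F → queue [P, N, K, C, F]
Visit P; enqueue G, I → queue [N, K, C, F, G, I]
Visit N; enqueue J → queue [K, C, F, G, I, J]
Visit K → queue [C, F, G, I, J]
Visit C; enqueue O, E → queue [F, G, I, J, O, E]
Visit F → queue [G, I, J, O, E]
Visit G → queue [I, J, O, E]
Visit I → queue [J, O, E]
Visit J; enqueue M, L, A → queue [O, E, M, L, A]
Visit O → queue [E, M, L, A]
Visit E; enqueue D → queue [M, L, A, D]
Visit M → queue [L, A, D]
Visit L → queue [A, D]
Visit A; enqueue B → queue [D, B]
Visit D → queue [B]
Visit B → queue []

H -> P -> N -> K -> C -> F -> G -> I -> J -> O -> E -> M -> L -> A -> D -> B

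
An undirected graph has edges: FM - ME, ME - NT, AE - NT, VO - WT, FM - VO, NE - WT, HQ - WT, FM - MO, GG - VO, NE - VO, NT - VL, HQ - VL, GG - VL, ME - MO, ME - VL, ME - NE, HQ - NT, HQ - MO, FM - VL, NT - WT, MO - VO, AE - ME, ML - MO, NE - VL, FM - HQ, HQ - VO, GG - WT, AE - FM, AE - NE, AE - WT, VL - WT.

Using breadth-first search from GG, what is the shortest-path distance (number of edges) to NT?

2

Level 0: GG
Level 1: VL, VO, WT
Level 2: AE, FM, HQ, ME, MO, NE, NT
Level 3: ML
NT first appears at level 2.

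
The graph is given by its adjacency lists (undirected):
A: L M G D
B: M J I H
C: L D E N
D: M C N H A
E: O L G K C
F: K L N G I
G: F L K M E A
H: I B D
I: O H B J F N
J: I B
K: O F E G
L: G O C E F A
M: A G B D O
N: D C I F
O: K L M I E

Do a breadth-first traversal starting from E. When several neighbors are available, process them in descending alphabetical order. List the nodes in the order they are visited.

Visit E; enqueue O, L, K, G, C → queue [O, L, K, G, C]
Visit O; enqueue M, I → queue [L, K, G, C, M, I]
Visit L; enqueue F, A → queue [K, G, C, M, I, F, A]
Visit K → queue [G, C, M, I, F, A]
Visit G → queue [C, M, I, F, A]
Visit C; enqueue N, D → queue [M, I, F, A, N, D]
Visit M; enqueue B → queue [I, F, A, N, D, B]
Visit I; enqueue J, H → queue [F, A, N, D, B, J, H]
Visit F → queue [A, N, D, B, J, H]
Visit A → queue [N, D, B, J, H]
Visit N → queue [D, B, J, H]
Visit D → queue [B, J, H]
Visit B → queue [J, H]
Visit J → queue [H]
Visit H → queue []

E, O, L, K, G, C, M, I, F, A, N, D, B, J, H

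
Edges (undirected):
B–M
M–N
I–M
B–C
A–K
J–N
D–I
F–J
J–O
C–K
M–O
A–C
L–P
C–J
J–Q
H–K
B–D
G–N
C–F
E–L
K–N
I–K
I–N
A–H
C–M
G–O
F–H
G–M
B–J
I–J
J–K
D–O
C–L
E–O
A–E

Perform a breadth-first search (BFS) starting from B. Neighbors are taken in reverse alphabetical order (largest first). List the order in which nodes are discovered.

B, M, J, D, C, O, N, I, G, Q, K, F, L, A, E, H, P

Visit B; enqueue M, J, D, C → queue [M, J, D, C]
Visit M; enqueue O, N, I, G → queue [J, D, C, O, N, I, G]
Visit J; enqueue Q, K, F → queue [D, C, O, N, I, G, Q, K, F]
Visit D → queue [C, O, N, I, G, Q, K, F]
Visit C; enqueue L, A → queue [O, N, I, G, Q, K, F, L, A]
Visit O; enqueue E → queue [N, I, G, Q, K, F, L, A, E]
Visit N → queue [I, G, Q, K, F, L, A, E]
Visit I → queue [G, Q, K, F, L, A, E]
Visit G → queue [Q, K, F, L, A, E]
Visit Q → queue [K, F, L, A, E]
Visit K; enqueue H → queue [F, L, A, E, H]
Visit F → queue [L, A, E, H]
Visit L; enqueue P → queue [A, E, H, P]
Visit A → queue [E, H, P]
Visit E → queue [H, P]
Visit H → queue [P]
Visit P → queue []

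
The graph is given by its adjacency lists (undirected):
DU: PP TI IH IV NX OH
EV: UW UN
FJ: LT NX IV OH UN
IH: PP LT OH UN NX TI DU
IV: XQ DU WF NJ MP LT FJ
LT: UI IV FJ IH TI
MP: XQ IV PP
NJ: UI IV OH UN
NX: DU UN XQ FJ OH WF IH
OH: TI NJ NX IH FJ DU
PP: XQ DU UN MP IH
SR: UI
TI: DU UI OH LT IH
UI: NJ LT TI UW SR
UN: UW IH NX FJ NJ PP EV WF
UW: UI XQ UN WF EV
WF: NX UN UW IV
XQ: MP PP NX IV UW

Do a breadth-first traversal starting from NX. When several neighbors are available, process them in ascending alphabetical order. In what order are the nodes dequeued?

Visit NX; enqueue DU, FJ, IH, OH, UN, WF, XQ → queue [DU, FJ, IH, OH, UN, WF, XQ]
Visit DU; enqueue IV, PP, TI → queue [FJ, IH, OH, UN, WF, XQ, IV, PP, TI]
Visit FJ; enqueue LT → queue [IH, OH, UN, WF, XQ, IV, PP, TI, LT]
Visit IH → queue [OH, UN, WF, XQ, IV, PP, TI, LT]
Visit OH; enqueue NJ → queue [UN, WF, XQ, IV, PP, TI, LT, NJ]
Visit UN; enqueue EV, UW → queue [WF, XQ, IV, PP, TI, LT, NJ, EV, UW]
Visit WF → queue [XQ, IV, PP, TI, LT, NJ, EV, UW]
Visit XQ; enqueue MP → queue [IV, PP, TI, LT, NJ, EV, UW, MP]
Visit IV → queue [PP, TI, LT, NJ, EV, UW, MP]
Visit PP → queue [TI, LT, NJ, EV, UW, MP]
Visit TI; enqueue UI → queue [LT, NJ, EV, UW, MP, UI]
Visit LT → queue [NJ, EV, UW, MP, UI]
Visit NJ → queue [EV, UW, MP, UI]
Visit EV → queue [UW, MP, UI]
Visit UW → queue [MP, UI]
Visit MP → queue [UI]
Visit UI; enqueue SR → queue [SR]
Visit SR → queue []

NX -> DU -> FJ -> IH -> OH -> UN -> WF -> XQ -> IV -> PP -> TI -> LT -> NJ -> EV -> UW -> MP -> UI -> SR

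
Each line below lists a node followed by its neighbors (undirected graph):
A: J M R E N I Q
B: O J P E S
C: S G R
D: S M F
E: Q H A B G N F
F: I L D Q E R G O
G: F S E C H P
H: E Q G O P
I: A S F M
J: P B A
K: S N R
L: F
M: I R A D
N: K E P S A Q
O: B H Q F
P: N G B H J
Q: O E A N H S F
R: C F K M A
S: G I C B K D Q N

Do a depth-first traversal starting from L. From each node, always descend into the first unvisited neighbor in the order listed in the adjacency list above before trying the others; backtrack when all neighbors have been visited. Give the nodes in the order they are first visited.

Visit L
L → F
F → I
I → A
A → J
J → P
P → N
N → K
K → S
S → G
G → E
E → Q
Q → O
O → B
O → H
G → C
C → R
R → M
M → D

L, F, I, A, J, P, N, K, S, G, E, Q, O, B, H, C, R, M, D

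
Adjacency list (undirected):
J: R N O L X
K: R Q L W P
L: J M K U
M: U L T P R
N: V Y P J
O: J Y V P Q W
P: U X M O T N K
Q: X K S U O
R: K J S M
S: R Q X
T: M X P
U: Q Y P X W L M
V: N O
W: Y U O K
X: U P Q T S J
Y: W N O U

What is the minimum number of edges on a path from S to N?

Level 0: S
Level 1: Q, R, X
Level 2: J, K, M, O, P, T, U
Level 3: L, N, V, W, Y
N first appears at level 3.

3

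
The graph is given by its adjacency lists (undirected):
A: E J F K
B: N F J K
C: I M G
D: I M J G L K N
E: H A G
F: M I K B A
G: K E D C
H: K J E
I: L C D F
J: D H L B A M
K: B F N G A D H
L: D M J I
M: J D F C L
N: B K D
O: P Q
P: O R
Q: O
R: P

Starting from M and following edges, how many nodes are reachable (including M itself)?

14

BFS from M visits: M, J, D, F, C, L, H, B, A, I, G, K, N, E
Reachable nodes: 14 of 18 total.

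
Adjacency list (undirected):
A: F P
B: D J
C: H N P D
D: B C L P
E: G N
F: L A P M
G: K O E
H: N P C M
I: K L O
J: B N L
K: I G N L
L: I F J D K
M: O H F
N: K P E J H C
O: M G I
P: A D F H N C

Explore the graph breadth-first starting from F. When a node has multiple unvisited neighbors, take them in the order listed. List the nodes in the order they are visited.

Visit F; enqueue L, A, P, M → queue [L, A, P, M]
Visit L; enqueue I, J, D, K → queue [A, P, M, I, J, D, K]
Visit A → queue [P, M, I, J, D, K]
Visit P; enqueue H, N, C → queue [M, I, J, D, K, H, N, C]
Visit M; enqueue O → queue [I, J, D, K, H, N, C, O]
Visit I → queue [J, D, K, H, N, C, O]
Visit J; enqueue B → queue [D, K, H, N, C, O, B]
Visit D → queue [K, H, N, C, O, B]
Visit K; enqueue G → queue [H, N, C, O, B, G]
Visit H → queue [N, C, O, B, G]
Visit N; enqueue E → queue [C, O, B, G, E]
Visit C → queue [O, B, G, E]
Visit O → queue [B, G, E]
Visit B → queue [G, E]
Visit G → queue [E]
Visit E → queue []

F -> L -> A -> P -> M -> I -> J -> D -> K -> H -> N -> C -> O -> B -> G -> E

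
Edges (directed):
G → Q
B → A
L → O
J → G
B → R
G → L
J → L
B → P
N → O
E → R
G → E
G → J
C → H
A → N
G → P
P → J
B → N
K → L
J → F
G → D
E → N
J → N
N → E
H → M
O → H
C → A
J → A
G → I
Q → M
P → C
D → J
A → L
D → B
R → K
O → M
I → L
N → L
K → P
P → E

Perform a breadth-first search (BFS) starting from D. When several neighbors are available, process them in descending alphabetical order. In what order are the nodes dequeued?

D -> J -> B -> N -> L -> G -> F -> A -> R -> P -> O -> E -> Q -> I -> K -> C -> M -> H

Visit D; enqueue J, B → queue [J, B]
Visit J; enqueue N, L, G, F, A → queue [B, N, L, G, F, A]
Visit B; enqueue R, P → queue [N, L, G, F, A, R, P]
Visit N; enqueue O, E → queue [L, G, F, A, R, P, O, E]
Visit L → queue [G, F, A, R, P, O, E]
Visit G; enqueue Q, I → queue [F, A, R, P, O, E, Q, I]
Visit F → queue [A, R, P, O, E, Q, I]
Visit A → queue [R, P, O, E, Q, I]
Visit R; enqueue K → queue [P, O, E, Q, I, K]
Visit P; enqueue C → queue [O, E, Q, I, K, C]
Visit O; enqueue M, H → queue [E, Q, I, K, C, M, H]
Visit E → queue [Q, I, K, C, M, H]
Visit Q → queue [I, K, C, M, H]
Visit I → queue [K, C, M, H]
Visit K → queue [C, M, H]
Visit C → queue [M, H]
Visit M → queue [H]
Visit H → queue []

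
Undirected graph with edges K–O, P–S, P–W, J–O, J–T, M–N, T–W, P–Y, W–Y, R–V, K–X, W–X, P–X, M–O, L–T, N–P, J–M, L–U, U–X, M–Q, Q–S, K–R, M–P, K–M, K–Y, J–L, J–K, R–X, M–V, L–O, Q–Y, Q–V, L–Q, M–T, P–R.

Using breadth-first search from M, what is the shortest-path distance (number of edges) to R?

2

Level 0: M
Level 1: J, K, N, O, P, Q, T, V
Level 2: L, R, S, W, X, Y
Level 3: U
R first appears at level 2.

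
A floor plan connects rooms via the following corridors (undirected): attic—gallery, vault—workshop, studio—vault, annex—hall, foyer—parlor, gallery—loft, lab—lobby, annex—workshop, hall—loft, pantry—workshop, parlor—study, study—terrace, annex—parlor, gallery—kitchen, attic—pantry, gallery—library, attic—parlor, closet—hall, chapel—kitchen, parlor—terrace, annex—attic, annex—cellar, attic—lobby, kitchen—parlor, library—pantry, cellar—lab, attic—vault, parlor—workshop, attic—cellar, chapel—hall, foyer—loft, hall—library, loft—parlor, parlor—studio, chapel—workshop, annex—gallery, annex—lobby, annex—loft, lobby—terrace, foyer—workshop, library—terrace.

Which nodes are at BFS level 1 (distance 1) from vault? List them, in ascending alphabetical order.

Level 0: vault
Level 1: attic, studio, workshop
Level 2: annex, cellar, chapel, foyer, gallery, lobby, pantry, parlor
Level 3: hall, kitchen, lab, library, loft, study, terrace
Level 4: closet

attic, studio, workshop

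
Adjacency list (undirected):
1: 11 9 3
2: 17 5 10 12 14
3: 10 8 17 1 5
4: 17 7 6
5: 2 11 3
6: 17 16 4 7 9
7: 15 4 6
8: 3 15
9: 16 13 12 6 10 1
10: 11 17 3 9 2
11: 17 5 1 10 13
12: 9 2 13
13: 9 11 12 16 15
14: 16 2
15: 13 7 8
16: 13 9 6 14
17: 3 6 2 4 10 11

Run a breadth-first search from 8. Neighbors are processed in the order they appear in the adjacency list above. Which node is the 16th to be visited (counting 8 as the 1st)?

16

Visit 8; enqueue 3, 15 → queue [3, 15]
Visit 3; enqueue 10, 17, 1, 5 → queue [15, 10, 17, 1, 5]
Visit 15; enqueue 13, 7 → queue [10, 17, 1, 5, 13, 7]
Visit 10; enqueue 11, 9, 2 → queue [17, 1, 5, 13, 7, 11, 9, 2]
Visit 17; enqueue 6, 4 → queue [1, 5, 13, 7, 11, 9, 2, 6, 4]
Visit 1 → queue [5, 13, 7, 11, 9, 2, 6, 4]
Visit 5 → queue [13, 7, 11, 9, 2, 6, 4]
Visit 13; enqueue 12, 16 → queue [7, 11, 9, 2, 6, 4, 12, 16]
Visit 7 → queue [11, 9, 2, 6, 4, 12, 16]
Visit 11 → queue [9, 2, 6, 4, 12, 16]
Visit 9 → queue [2, 6, 4, 12, 16]
Visit 2; enqueue 14 → queue [6, 4, 12, 16, 14]
Visit 6 → queue [4, 12, 16, 14]
Visit 4 → queue [12, 16, 14]
Visit 12 → queue [16, 14]
Visit 16 → queue [14]
Visit 14 → queue []

Visit order: 8, 3, 15, 10, 17, 1, 5, 13, 7, 11, 9, 2, 6, 4, 12, 16, 14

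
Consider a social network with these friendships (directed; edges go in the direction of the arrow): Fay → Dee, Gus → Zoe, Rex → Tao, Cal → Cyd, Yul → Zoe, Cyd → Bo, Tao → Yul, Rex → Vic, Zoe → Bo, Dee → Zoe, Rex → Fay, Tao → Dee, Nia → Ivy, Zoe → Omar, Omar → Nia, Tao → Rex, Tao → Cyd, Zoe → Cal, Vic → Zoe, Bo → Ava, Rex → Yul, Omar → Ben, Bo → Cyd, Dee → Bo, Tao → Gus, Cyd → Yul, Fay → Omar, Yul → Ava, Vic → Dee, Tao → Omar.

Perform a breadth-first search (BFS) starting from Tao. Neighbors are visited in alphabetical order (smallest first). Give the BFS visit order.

Tao → Cyd → Dee → Gus → Omar → Rex → Yul → Bo → Zoe → Ben → Nia → Fay → Vic → Ava → Cal → Ivy

Visit Tao; enqueue Cyd, Dee, Gus, Omar, Rex, Yul → queue [Cyd, Dee, Gus, Omar, Rex, Yul]
Visit Cyd; enqueue Bo → queue [Dee, Gus, Omar, Rex, Yul, Bo]
Visit Dee; enqueue Zoe → queue [Gus, Omar, Rex, Yul, Bo, Zoe]
Visit Gus → queue [Omar, Rex, Yul, Bo, Zoe]
Visit Omar; enqueue Ben, Nia → queue [Rex, Yul, Bo, Zoe, Ben, Nia]
Visit Rex; enqueue Fay, Vic → queue [Yul, Bo, Zoe, Ben, Nia, Fay, Vic]
Visit Yul; enqueue Ava → queue [Bo, Zoe, Ben, Nia, Fay, Vic, Ava]
Visit Bo → queue [Zoe, Ben, Nia, Fay, Vic, Ava]
Visit Zoe; enqueue Cal → queue [Ben, Nia, Fay, Vic, Ava, Cal]
Visit Ben → queue [Nia, Fay, Vic, Ava, Cal]
Visit Nia; enqueue Ivy → queue [Fay, Vic, Ava, Cal, Ivy]
Visit Fay → queue [Vic, Ava, Cal, Ivy]
Visit Vic → queue [Ava, Cal, Ivy]
Visit Ava → queue [Cal, Ivy]
Visit Cal → queue [Ivy]
Visit Ivy → queue []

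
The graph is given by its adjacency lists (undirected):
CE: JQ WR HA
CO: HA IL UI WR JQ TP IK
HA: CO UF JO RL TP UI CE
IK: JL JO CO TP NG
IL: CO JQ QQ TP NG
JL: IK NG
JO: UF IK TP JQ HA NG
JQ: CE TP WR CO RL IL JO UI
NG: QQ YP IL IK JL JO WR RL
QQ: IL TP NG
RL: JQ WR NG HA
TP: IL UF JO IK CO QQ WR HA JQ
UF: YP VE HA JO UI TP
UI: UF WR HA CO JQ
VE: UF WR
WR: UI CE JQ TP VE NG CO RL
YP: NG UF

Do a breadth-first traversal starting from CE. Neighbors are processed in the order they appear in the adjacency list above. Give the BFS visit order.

Visit CE; enqueue JQ, WR, HA → queue [JQ, WR, HA]
Visit JQ; enqueue TP, CO, RL, IL, JO, UI → queue [WR, HA, TP, CO, RL, IL, JO, UI]
Visit WR; enqueue VE, NG → queue [HA, TP, CO, RL, IL, JO, UI, VE, NG]
Visit HA; enqueue UF → queue [TP, CO, RL, IL, JO, UI, VE, NG, UF]
Visit TP; enqueue IK, QQ → queue [CO, RL, IL, JO, UI, VE, NG, UF, IK, QQ]
Visit CO → queue [RL, IL, JO, UI, VE, NG, UF, IK, QQ]
Visit RL → queue [IL, JO, UI, VE, NG, UF, IK, QQ]
Visit IL → queue [JO, UI, VE, NG, UF, IK, QQ]
Visit JO → queue [UI, VE, NG, UF, IK, QQ]
Visit UI → queue [VE, NG, UF, IK, QQ]
Visit VE → queue [NG, UF, IK, QQ]
Visit NG; enqueue YP, JL → queue [UF, IK, QQ, YP, JL]
Visit UF → queue [IK, QQ, YP, JL]
Visit IK → queue [QQ, YP, JL]
Visit QQ → queue [YP, JL]
Visit YP → queue [JL]
Visit JL → queue []

CE -> JQ -> WR -> HA -> TP -> CO -> RL -> IL -> JO -> UI -> VE -> NG -> UF -> IK -> QQ -> YP -> JL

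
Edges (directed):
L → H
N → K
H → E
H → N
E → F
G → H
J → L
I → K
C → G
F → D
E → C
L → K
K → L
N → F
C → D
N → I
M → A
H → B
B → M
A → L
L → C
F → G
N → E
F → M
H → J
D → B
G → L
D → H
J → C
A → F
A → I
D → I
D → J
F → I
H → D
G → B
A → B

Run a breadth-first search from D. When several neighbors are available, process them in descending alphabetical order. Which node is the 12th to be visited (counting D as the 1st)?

G

Visit D; enqueue J, I, H, B → queue [J, I, H, B]
Visit J; enqueue L, C → queue [I, H, B, L, C]
Visit I; enqueue K → queue [H, B, L, C, K]
Visit H; enqueue N, E → queue [B, L, C, K, N, E]
Visit B; enqueue M → queue [L, C, K, N, E, M]
Visit L → queue [C, K, N, E, M]
Visit C; enqueue G → queue [K, N, E, M, G]
Visit K → queue [N, E, M, G]
Visit N; enqueue F → queue [E, M, G, F]
Visit E → queue [M, G, F]
Visit M; enqueue A → queue [G, F, A]
Visit G → queue [F, A]
Visit F → queue [A]
Visit A → queue []

Visit order: D, J, I, H, B, L, C, K, N, E, M, G, F, A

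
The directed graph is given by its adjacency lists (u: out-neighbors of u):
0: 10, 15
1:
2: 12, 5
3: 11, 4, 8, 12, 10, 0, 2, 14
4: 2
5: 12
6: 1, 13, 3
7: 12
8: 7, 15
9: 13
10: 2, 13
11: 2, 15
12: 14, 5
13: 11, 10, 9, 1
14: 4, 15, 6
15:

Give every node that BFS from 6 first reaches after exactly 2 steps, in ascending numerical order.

Level 0: 6
Level 1: 1, 3, 13
Level 2: 0, 2, 4, 8, 9, 10, 11, 12, 14
Level 3: 5, 7, 15

0, 2, 4, 8, 9, 10, 11, 12, 14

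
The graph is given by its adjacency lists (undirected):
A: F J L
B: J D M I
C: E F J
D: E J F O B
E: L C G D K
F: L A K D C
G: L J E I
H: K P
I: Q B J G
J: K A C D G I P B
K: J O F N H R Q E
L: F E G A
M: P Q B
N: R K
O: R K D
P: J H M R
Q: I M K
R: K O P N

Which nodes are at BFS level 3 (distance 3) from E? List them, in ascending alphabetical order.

Level 0: E
Level 1: C, D, G, K, L
Level 2: A, B, F, H, I, J, N, O, Q, R
Level 3: M, P

M, P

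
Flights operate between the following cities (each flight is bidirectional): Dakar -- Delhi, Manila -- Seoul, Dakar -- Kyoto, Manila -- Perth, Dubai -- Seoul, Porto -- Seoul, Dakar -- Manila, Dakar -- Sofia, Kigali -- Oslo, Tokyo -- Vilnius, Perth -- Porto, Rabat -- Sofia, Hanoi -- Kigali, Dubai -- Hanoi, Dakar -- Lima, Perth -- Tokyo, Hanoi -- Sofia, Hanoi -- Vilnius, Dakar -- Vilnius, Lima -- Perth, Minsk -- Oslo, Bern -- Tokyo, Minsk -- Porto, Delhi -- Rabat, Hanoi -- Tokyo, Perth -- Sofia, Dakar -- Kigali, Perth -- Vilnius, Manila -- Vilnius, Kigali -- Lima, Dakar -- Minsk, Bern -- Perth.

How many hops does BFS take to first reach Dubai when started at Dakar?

Level 0: Dakar
Level 1: Delhi, Kigali, Kyoto, Lima, Manila, Minsk, Sofia, Vilnius
Level 2: Hanoi, Oslo, Perth, Porto, Rabat, Seoul, Tokyo
Level 3: Bern, Dubai
Dubai first appears at level 3.

3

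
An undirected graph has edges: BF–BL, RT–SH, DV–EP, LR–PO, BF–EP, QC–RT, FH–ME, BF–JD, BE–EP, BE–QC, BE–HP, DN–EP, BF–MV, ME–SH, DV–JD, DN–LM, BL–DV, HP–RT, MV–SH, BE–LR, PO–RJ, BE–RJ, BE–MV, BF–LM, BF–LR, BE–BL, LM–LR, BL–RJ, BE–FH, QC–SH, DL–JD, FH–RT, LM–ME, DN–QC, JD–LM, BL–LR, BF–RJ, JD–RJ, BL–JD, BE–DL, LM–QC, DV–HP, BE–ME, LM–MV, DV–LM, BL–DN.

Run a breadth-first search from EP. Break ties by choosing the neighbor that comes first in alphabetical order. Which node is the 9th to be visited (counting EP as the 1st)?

HP

Visit EP; enqueue BE, BF, DN, DV → queue [BE, BF, DN, DV]
Visit BE; enqueue BL, DL, FH, HP, LR, ME, MV, QC, RJ → queue [BF, DN, DV, BL, DL, FH, HP, LR, ME, MV, QC, RJ]
Visit BF; enqueue JD, LM → queue [DN, DV, BL, DL, FH, HP, LR, ME, MV, QC, RJ, JD, LM]
Visit DN → queue [DV, BL, DL, FH, HP, LR, ME, MV, QC, RJ, JD, LM]
Visit DV → queue [BL, DL, FH, HP, LR, ME, MV, QC, RJ, JD, LM]
Visit BL → queue [DL, FH, HP, LR, ME, MV, QC, RJ, JD, LM]
Visit DL → queue [FH, HP, LR, ME, MV, QC, RJ, JD, LM]
Visit FH; enqueue RT → queue [HP, LR, ME, MV, QC, RJ, JD, LM, RT]
Visit HP → queue [LR, ME, MV, QC, RJ, JD, LM, RT]
Visit LR; enqueue PO → queue [ME, MV, QC, RJ, JD, LM, RT, PO]
Visit ME; enqueue SH → queue [MV, QC, RJ, JD, LM, RT, PO, SH]
Visit MV → queue [QC, RJ, JD, LM, RT, PO, SH]
Visit QC → queue [RJ, JD, LM, RT, PO, SH]
Visit RJ → queue [JD, LM, RT, PO, SH]
Visit JD → queue [LM, RT, PO, SH]
Visit LM → queue [RT, PO, SH]
Visit RT → queue [PO, SH]
Visit PO → queue [SH]
Visit SH → queue []

Visit order: EP, BE, BF, DN, DV, BL, DL, FH, HP, LR, ME, MV, QC, RJ, JD, LM, RT, PO, SH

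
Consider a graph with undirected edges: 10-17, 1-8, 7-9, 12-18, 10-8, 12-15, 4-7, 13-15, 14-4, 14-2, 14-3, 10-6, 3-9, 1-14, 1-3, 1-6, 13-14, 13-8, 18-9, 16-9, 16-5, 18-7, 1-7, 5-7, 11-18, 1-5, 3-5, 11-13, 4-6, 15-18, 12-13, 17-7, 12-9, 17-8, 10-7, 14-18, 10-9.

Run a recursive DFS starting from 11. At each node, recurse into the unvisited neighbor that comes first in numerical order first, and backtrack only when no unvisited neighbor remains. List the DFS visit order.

11, 13, 8, 1, 3, 5, 7, 4, 6, 10, 9, 12, 15, 18, 14, 2, 16, 17

Visit 11
11 → 13
13 → 8
8 → 1
1 → 3
3 → 5
5 → 7
7 → 4
4 → 6
6 → 10
10 → 9
9 → 12
12 → 15
15 → 18
18 → 14
14 → 2
9 → 16
10 → 17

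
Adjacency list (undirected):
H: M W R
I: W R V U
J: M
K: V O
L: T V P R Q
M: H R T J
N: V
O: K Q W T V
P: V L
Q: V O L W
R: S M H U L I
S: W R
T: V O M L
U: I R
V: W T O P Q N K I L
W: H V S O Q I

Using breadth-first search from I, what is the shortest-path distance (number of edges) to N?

2

Level 0: I
Level 1: R, U, V, W
Level 2: H, K, L, M, N, O, P, Q, S, T
Level 3: J
N first appears at level 2.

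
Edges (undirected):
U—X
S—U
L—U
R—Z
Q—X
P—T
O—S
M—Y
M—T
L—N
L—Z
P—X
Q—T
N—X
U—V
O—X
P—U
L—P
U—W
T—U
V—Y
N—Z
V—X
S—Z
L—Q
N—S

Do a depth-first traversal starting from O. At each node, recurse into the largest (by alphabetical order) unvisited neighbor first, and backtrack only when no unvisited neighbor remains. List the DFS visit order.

Visit O
O → X
X → V
V → Y
Y → M
M → T
T → U
U → W
U → S
S → Z
Z → R
Z → N
N → L
L → Q
L → P

O, X, V, Y, M, T, U, W, S, Z, R, N, L, Q, P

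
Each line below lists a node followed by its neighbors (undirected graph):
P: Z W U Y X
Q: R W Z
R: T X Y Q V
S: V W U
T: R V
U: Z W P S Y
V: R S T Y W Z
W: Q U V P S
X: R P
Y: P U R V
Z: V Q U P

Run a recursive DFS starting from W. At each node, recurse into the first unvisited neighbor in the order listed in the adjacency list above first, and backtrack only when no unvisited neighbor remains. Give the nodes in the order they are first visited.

Visit W
W → Q
Q → R
R → T
T → V
V → S
S → U
U → Z
Z → P
P → Y
P → X

W -> Q -> R -> T -> V -> S -> U -> Z -> P -> Y -> X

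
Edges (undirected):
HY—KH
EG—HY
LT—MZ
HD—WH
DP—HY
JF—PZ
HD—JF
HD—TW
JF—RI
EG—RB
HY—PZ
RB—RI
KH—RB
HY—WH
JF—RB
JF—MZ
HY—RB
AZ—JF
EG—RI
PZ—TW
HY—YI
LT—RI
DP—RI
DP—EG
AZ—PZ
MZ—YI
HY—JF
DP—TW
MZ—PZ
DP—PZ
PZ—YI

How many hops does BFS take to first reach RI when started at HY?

Level 0: HY
Level 1: DP, EG, JF, KH, PZ, RB, WH, YI
Level 2: AZ, HD, MZ, RI, TW
Level 3: LT
RI first appears at level 2.

2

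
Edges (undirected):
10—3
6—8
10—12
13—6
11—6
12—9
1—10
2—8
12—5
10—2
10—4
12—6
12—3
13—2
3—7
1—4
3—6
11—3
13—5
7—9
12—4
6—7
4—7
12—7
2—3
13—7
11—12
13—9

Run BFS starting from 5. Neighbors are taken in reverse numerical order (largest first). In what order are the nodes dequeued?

5, 13, 12, 9, 7, 6, 2, 11, 10, 4, 3, 8, 1

Visit 5; enqueue 13, 12 → queue [13, 12]
Visit 13; enqueue 9, 7, 6, 2 → queue [12, 9, 7, 6, 2]
Visit 12; enqueue 11, 10, 4, 3 → queue [9, 7, 6, 2, 11, 10, 4, 3]
Visit 9 → queue [7, 6, 2, 11, 10, 4, 3]
Visit 7 → queue [6, 2, 11, 10, 4, 3]
Visit 6; enqueue 8 → queue [2, 11, 10, 4, 3, 8]
Visit 2 → queue [11, 10, 4, 3, 8]
Visit 11 → queue [10, 4, 3, 8]
Visit 10; enqueue 1 → queue [4, 3, 8, 1]
Visit 4 → queue [3, 8, 1]
Visit 3 → queue [8, 1]
Visit 8 → queue [1]
Visit 1 → queue []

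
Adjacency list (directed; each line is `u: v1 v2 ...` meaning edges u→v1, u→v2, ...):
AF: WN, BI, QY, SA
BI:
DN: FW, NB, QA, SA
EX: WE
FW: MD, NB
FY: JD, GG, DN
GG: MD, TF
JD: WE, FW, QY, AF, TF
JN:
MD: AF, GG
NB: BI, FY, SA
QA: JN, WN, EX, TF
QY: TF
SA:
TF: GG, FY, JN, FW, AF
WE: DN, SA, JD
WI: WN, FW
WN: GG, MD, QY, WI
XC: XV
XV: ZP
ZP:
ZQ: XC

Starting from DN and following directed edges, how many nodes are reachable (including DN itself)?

18

BFS from DN visits: DN, FW, NB, QA, SA, MD, BI, FY, JN, WN, EX, TF, AF, GG, JD, QY, WI, WE
Reachable nodes: 18 of 22 total.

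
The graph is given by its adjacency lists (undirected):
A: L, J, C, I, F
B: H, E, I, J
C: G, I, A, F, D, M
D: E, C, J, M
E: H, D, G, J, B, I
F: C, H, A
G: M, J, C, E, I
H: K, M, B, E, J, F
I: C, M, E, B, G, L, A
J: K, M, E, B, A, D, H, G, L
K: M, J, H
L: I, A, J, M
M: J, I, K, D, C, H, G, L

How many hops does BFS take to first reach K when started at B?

2

Level 0: B
Level 1: E, H, I, J
Level 2: A, C, D, F, G, K, L, M
K first appears at level 2.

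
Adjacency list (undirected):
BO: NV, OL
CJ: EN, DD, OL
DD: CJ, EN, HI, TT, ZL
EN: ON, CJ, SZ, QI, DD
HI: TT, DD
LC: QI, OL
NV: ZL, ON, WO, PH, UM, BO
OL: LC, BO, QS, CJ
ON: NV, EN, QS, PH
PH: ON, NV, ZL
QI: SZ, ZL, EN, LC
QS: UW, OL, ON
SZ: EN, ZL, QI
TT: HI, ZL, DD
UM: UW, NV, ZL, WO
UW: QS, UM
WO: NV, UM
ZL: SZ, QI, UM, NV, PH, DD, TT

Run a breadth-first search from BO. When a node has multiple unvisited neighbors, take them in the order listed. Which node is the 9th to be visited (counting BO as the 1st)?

LC

Visit BO; enqueue NV, OL → queue [NV, OL]
Visit NV; enqueue ZL, ON, WO, PH, UM → queue [OL, ZL, ON, WO, PH, UM]
Visit OL; enqueue LC, QS, CJ → queue [ZL, ON, WO, PH, UM, LC, QS, CJ]
Visit ZL; enqueue SZ, QI, DD, TT → queue [ON, WO, PH, UM, LC, QS, CJ, SZ, QI, DD, TT]
Visit ON; enqueue EN → queue [WO, PH, UM, LC, QS, CJ, SZ, QI, DD, TT, EN]
Visit WO → queue [PH, UM, LC, QS, CJ, SZ, QI, DD, TT, EN]
Visit PH → queue [UM, LC, QS, CJ, SZ, QI, DD, TT, EN]
Visit UM; enqueue UW → queue [LC, QS, CJ, SZ, QI, DD, TT, EN, UW]
Visit LC → queue [QS, CJ, SZ, QI, DD, TT, EN, UW]
Visit QS → queue [CJ, SZ, QI, DD, TT, EN, UW]
Visit CJ → queue [SZ, QI, DD, TT, EN, UW]
Visit SZ → queue [QI, DD, TT, EN, UW]
Visit QI → queue [DD, TT, EN, UW]
Visit DD; enqueue HI → queue [TT, EN, UW, HI]
Visit TT → queue [EN, UW, HI]
Visit EN → queue [UW, HI]
Visit UW → queue [HI]
Visit HI → queue []

Visit order: BO, NV, OL, ZL, ON, WO, PH, UM, LC, QS, CJ, SZ, QI, DD, TT, EN, UW, HI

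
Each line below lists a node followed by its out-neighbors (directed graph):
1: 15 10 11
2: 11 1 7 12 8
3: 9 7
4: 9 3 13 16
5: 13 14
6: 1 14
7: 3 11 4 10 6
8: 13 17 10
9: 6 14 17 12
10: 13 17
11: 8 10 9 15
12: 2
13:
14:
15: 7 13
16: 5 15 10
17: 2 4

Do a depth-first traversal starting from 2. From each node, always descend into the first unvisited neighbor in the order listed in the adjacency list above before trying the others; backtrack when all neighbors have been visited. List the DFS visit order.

2 11 8 13 17 4 9 6 1 15 7 3 10 14 12 16 5

Visit 2
2 → 11
11 → 8
8 → 13
8 → 17
17 → 4
4 → 9
9 → 6
6 → 1
1 → 15
15 → 7
7 → 3
7 → 10
6 → 14
9 → 12
4 → 16
16 → 5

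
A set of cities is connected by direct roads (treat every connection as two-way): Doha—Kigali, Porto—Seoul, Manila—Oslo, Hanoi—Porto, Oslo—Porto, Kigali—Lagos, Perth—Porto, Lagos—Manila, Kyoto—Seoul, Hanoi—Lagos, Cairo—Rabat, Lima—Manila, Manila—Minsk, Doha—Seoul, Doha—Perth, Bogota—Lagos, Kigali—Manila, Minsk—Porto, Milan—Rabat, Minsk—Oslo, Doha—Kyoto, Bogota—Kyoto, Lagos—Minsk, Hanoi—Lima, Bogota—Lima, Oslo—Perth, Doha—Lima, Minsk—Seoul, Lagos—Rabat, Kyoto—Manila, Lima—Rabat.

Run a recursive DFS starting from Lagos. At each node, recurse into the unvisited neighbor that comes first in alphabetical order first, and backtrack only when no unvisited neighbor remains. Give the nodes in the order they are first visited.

Lagos, Bogota, Kyoto, Doha, Kigali, Manila, Lima, Hanoi, Porto, Minsk, Oslo, Perth, Seoul, Rabat, Cairo, Milan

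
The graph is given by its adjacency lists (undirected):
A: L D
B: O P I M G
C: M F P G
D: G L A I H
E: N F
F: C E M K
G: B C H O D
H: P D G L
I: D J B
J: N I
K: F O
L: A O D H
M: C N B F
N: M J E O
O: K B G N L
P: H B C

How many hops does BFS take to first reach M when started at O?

2

Level 0: O
Level 1: B, G, K, L, N
Level 2: A, C, D, E, F, H, I, J, M, P
M first appears at level 2.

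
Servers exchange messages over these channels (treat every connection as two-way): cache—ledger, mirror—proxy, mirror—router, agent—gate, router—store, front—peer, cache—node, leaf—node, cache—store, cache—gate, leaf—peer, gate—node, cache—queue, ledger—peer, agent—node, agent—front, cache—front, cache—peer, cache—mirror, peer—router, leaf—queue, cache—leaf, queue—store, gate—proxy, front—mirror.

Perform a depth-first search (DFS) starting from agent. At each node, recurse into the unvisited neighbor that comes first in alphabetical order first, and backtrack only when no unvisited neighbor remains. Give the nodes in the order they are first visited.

agent, front, cache, gate, node, leaf, peer, ledger, router, mirror, proxy, store, queue

Visit agent
agent → front
front → cache
cache → gate
gate → node
node → leaf
leaf → peer
peer → ledger
peer → router
router → mirror
mirror → proxy
router → store
store → queue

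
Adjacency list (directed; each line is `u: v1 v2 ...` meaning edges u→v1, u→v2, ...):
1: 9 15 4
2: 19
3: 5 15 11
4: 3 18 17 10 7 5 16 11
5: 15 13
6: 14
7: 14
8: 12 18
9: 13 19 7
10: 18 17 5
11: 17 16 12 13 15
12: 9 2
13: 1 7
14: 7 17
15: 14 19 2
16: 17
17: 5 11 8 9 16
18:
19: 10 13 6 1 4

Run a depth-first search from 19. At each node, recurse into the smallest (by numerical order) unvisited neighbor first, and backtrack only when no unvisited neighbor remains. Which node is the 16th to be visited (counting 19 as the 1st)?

Visit 19
19 → 1
1 → 4
4 → 3
3 → 5
5 → 13
13 → 7
7 → 14
14 → 17
17 → 8
8 → 12
12 → 2
12 → 9
8 → 18
17 → 11
11 → 15
11 → 16
4 → 10
19 → 6

Visit order: 19, 1, 4, 3, 5, 13, 7, 14, 17, 8, 12, 2, 9, 18, 11, 15, 16, 10, 6

15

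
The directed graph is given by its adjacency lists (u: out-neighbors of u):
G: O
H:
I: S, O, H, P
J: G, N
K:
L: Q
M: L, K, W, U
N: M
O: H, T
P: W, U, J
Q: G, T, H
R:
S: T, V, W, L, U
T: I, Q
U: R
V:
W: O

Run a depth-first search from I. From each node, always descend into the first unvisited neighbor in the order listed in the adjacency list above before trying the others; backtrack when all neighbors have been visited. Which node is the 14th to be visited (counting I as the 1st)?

Visit I
I → S
S → T
T → Q
Q → G
G → O
O → H
S → V
S → W
S → L
S → U
U → R
I → P
P → J
J → N
N → M
M → K

Visit order: I, S, T, Q, G, O, H, V, W, L, U, R, P, J, N, M, K

J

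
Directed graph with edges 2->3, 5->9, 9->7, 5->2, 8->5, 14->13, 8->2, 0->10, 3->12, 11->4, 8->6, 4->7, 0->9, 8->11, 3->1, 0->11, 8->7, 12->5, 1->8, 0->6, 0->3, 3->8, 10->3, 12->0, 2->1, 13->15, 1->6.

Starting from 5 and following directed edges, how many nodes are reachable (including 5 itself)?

13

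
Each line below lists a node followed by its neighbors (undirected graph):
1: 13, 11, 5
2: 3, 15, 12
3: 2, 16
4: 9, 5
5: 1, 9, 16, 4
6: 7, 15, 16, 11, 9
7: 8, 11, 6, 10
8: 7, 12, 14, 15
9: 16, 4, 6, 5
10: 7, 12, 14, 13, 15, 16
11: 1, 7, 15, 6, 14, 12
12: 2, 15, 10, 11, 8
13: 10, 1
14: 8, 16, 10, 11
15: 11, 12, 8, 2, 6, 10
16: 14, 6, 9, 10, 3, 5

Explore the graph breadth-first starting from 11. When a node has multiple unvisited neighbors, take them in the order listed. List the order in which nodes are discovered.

11 -> 1 -> 7 -> 15 -> 6 -> 14 -> 12 -> 13 -> 5 -> 8 -> 10 -> 2 -> 16 -> 9 -> 4 -> 3

Visit 11; enqueue 1, 7, 15, 6, 14, 12 → queue [1, 7, 15, 6, 14, 12]
Visit 1; enqueue 13, 5 → queue [7, 15, 6, 14, 12, 13, 5]
Visit 7; enqueue 8, 10 → queue [15, 6, 14, 12, 13, 5, 8, 10]
Visit 15; enqueue 2 → queue [6, 14, 12, 13, 5, 8, 10, 2]
Visit 6; enqueue 16, 9 → queue [14, 12, 13, 5, 8, 10, 2, 16, 9]
Visit 14 → queue [12, 13, 5, 8, 10, 2, 16, 9]
Visit 12 → queue [13, 5, 8, 10, 2, 16, 9]
Visit 13 → queue [5, 8, 10, 2, 16, 9]
Visit 5; enqueue 4 → queue [8, 10, 2, 16, 9, 4]
Visit 8 → queue [10, 2, 16, 9, 4]
Visit 10 → queue [2, 16, 9, 4]
Visit 2; enqueue 3 → queue [16, 9, 4, 3]
Visit 16 → queue [9, 4, 3]
Visit 9 → queue [4, 3]
Visit 4 → queue [3]
Visit 3 → queue []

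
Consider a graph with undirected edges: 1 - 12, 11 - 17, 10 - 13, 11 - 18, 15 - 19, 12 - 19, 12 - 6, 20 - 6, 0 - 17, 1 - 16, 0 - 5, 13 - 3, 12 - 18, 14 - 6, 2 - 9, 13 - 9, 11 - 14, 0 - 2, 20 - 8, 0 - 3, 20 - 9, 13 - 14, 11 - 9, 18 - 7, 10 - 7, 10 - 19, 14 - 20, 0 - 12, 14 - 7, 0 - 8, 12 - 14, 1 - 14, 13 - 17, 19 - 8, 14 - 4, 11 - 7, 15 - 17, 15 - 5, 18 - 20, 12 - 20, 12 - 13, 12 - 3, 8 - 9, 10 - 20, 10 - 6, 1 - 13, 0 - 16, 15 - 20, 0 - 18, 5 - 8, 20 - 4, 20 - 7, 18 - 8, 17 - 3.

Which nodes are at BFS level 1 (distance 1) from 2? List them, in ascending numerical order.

Level 0: 2
Level 1: 0, 9
Level 2: 3, 5, 8, 11, 12, 13, 16, 17, 18, 20
Level 3: 1, 4, 6, 7, 10, 14, 15, 19

0, 9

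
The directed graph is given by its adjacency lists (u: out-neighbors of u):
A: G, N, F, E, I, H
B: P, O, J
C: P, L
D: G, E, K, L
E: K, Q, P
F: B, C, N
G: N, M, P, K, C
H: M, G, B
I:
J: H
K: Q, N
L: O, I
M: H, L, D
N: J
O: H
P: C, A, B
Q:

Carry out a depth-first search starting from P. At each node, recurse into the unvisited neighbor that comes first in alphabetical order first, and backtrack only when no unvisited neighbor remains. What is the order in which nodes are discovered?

P → A → E → K → N → J → H → B → O → G → C → L → I → M → D → Q → F

Visit P
P → A
A → E
E → K
K → N
N → J
J → H
H → B
B → O
H → G
G → C
C → L
L → I
G → M
M → D
K → Q
A → F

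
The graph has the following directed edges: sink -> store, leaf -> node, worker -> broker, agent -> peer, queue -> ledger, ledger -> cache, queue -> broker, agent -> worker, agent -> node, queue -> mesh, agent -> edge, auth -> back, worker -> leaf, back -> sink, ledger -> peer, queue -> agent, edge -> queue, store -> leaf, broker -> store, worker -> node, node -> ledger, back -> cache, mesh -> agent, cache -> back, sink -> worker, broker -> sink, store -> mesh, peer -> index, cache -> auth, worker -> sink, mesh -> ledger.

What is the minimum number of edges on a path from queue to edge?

2

Level 0: queue
Level 1: agent, broker, ledger, mesh
Level 2: cache, edge, node, peer, sink, store, worker
Level 3: auth, back, index, leaf
edge first appears at level 2.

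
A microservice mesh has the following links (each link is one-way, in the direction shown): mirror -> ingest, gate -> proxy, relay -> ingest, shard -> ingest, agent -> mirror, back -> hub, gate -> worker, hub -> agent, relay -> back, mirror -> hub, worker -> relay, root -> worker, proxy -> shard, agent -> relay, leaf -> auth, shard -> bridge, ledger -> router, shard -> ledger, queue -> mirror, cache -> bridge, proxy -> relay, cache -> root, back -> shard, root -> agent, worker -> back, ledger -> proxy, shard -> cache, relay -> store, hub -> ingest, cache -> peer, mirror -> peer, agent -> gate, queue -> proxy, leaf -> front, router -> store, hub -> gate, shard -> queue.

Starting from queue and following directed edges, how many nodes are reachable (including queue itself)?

18

BFS from queue visits: queue, mirror, proxy, hub, ingest, peer, relay, shard, agent, gate, back, store, bridge, cache, ledger, worker, root, router
Reachable nodes: 18 of 21 total.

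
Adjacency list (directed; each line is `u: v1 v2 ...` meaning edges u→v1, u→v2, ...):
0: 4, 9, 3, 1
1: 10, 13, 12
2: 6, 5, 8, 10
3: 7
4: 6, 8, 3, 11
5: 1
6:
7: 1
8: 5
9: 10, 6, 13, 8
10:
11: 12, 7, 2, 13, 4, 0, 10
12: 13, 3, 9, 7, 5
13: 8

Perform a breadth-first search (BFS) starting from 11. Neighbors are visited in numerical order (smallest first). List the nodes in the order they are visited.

11, 0, 2, 4, 7, 10, 12, 13, 1, 3, 9, 5, 6, 8

Visit 11; enqueue 0, 2, 4, 7, 10, 12, 13 → queue [0, 2, 4, 7, 10, 12, 13]
Visit 0; enqueue 1, 3, 9 → queue [2, 4, 7, 10, 12, 13, 1, 3, 9]
Visit 2; enqueue 5, 6, 8 → queue [4, 7, 10, 12, 13, 1, 3, 9, 5, 6, 8]
Visit 4 → queue [7, 10, 12, 13, 1, 3, 9, 5, 6, 8]
Visit 7 → queue [10, 12, 13, 1, 3, 9, 5, 6, 8]
Visit 10 → queue [12, 13, 1, 3, 9, 5, 6, 8]
Visit 12 → queue [13, 1, 3, 9, 5, 6, 8]
Visit 13 → queue [1, 3, 9, 5, 6, 8]
Visit 1 → queue [3, 9, 5, 6, 8]
Visit 3 → queue [9, 5, 6, 8]
Visit 9 → queue [5, 6, 8]
Visit 5 → queue [6, 8]
Visit 6 → queue [8]
Visit 8 → queue []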